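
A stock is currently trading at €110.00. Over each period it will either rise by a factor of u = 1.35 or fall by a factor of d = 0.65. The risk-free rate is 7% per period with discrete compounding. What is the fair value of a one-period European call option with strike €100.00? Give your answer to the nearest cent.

Risk-neutral probability p = (1 + 0.07 − 0.65)/(1.35 − 0.65) = 0.4200/0.7000 = 0.6000
Terminal stock prices: S_u = 148.5, S_d = 71.5
Terminal payoffs (S − K): max(48.5, 0) = 48.5, max(-28.5, 0) = 0
Node 0 (S = 110): V_0 = 1/1.07·[0.6000·48.5000 + 0.4000·0.0000] = 27.1963

€27.20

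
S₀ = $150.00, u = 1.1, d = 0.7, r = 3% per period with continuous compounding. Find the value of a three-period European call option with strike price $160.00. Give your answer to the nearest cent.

Risk-neutral probability p = (e^0.03 − 0.7)/(1.1 − 0.7) = 0.3305/0.4000 = 0.8261
Terminal stock prices: S_uuu = 199.7, S_uud = 127.1, S_udd = 80.85, S_ddd = 51.45
Terminal payoffs (S − K): max(39.65, 0) = 39.65, max(-32.95, 0) = 0, max(-79.15, 0) = 0, max(-108.6, 0) = 0
Node uu (S = 181.5): V_uu = e^(−0.03)·[0.8261·39.6500 + 0.1739·0.0000] = 31.7882
Node ud (S = 115.5): V_ud = e^(−0.03)·[0.8261·0.0000 + 0.1739·0.0000] = 0.0000
Node dd (S = 73.5): V_dd = e^(−0.03)·[0.8261·0.0000 + 0.1739·0.0000] = 0.0000
Node u (S = 165): V_u = e^(−0.03)·[0.8261·31.7882 + 0.1739·0.0000] = 25.4853
Node d (S = 105): V_d = e^(−0.03)·[0.8261·0.0000 + 0.1739·0.0000] = 0.0000
Node 0 (S = 150): V_0 = e^(−0.03)·[0.8261·25.4853 + 0.1739·0.0000] = 20.4320

$20.43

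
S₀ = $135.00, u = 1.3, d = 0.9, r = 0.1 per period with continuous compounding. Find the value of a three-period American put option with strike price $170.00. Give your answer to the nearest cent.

$35.00

Risk-neutral probability p = (e^0.1 − 0.9)/(1.3 − 0.9) = 0.2052/0.4000 = 0.5129
Terminal stock prices: S_uuu = 296.6, S_uud = 205.3, S_udd = 142.2, S_ddd = 98.42
Terminal payoffs (K − S): max(-126.6, 0) = 0, max(-35.34, 0) = 0, max(27.84, 0) = 27.84, max(71.58, 0) = 71.58
Node uu (S = 228.2): continuation = e^(−0.1)·[0.5129·0.0000 + 0.4871·0.0000] = 0.0000; exercise value = 0.0000 ≤ continuation, so V_uu = 0.0000
Node ud (S = 158): continuation = e^(−0.1)·[0.5129·0.0000 + 0.4871·27.8450] = 12.2719; exercise value = 12.0500 ≤ continuation, so V_ud = 12.2719
Node dd (S = 109.4): continuation = e^(−0.1)·[0.5129·27.8450 + 0.4871·71.5850] = 44.4724; exercise value = 60.6500 > continuation, so V_dd = 60.6500 (exercise)
Node u (S = 175.5): continuation = e^(−0.1)·[0.5129·0.0000 + 0.4871·12.2719] = 5.4085; exercise value = 0.0000 ≤ continuation, so V_u = 5.4085
Node d (S = 121.5): continuation = e^(−0.1)·[0.5129·12.2719 + 0.4871·60.6500] = 32.4253; exercise value = 48.5000 > continuation, so V_d = 48.5000 (exercise)
Node 0 (S = 135): continuation = e^(−0.1)·[0.5129·5.4085 + 0.4871·48.5000] = 23.8852; exercise value = 35.0000 > continuation, so V_0 = 35.0000 (exercise)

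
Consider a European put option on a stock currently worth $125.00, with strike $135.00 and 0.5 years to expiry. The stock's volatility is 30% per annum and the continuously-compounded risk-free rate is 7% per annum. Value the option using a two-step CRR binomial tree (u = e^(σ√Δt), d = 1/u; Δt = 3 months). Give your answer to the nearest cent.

CRR parameters: u = e^(σ√Δt) = e^(0.3·√0.25) = 1.1618, d = 1/u = 0.8607
Per-period rate: rΔt = 0.07·0.25 = 0.0175, so R = e^0.0175 = 1.0177
Risk-neutral probability p = (e^0.0175 − 0.8607)/(1.1618 − 0.8607) = 0.1569/0.3011 = 0.5212
Terminal stock prices: S_uu = 168.7, S_ud = 125, S_dd = 92.6
Terminal payoffs (K − S): max(-33.73, 0) = 0, max(10, 0) = 10, max(42.4, 0) = 42.4
Node u (S = 145.2): V_u = e^(−0.0175)·[0.5212·0.0000 + 0.4788·10.0000] = 4.7050
Node d (S = 107.6): V_d = e^(−0.0175)·[0.5212·10.0000 + 0.4788·42.3977] = 25.0696
Node 0 (S = 125): V_0 = e^(−0.0175)·[0.5212·4.7050 + 0.4788·25.0696] = 14.2048

$14.20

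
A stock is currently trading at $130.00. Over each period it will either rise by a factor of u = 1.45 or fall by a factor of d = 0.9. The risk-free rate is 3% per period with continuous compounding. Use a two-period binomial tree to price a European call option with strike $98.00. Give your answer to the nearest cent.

$37.71

Risk-neutral probability p = (e^0.03 − 0.9)/(1.45 − 0.9) = 0.1305/0.5500 = 0.2372
Terminal stock prices: S_uu = 273.3, S_ud = 169.7, S_dd = 105.3
Terminal payoffs (S − K): max(175.3, 0) = 175.3, max(71.65, 0) = 71.65, max(7.3, 0) = 7.3
Node u (S = 188.5): V_u = e^(−0.03)·[0.2372·175.3250 + 0.7628·71.6500] = 93.3963
Node d (S = 117): V_d = e^(−0.03)·[0.2372·71.6500 + 0.7628·7.3000] = 21.8963
Node 0 (S = 130): V_0 = e^(−0.03)·[0.2372·93.3963 + 0.7628·21.8963] = 37.7071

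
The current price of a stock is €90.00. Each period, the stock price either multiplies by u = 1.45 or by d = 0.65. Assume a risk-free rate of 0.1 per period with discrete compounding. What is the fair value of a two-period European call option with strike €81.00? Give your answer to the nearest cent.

€29.86

Risk-neutral probability p = (1 + 0.1 − 0.65)/(1.45 − 0.65) = 0.4500/0.8000 = 0.5625
Terminal stock prices: S_uu = 189.2, S_ud = 84.83, S_dd = 38.03
Terminal payoffs (S − K): max(108.2, 0) = 108.2, max(3.825, 0) = 3.825, max(-42.97, 0) = 0
Node u (S = 130.5): V_u = 1/1.1·[0.5625·108.2250 + 0.4375·3.8250] = 56.8636
Node d (S = 58.5): V_d = 1/1.1·[0.5625·3.8250 + 0.4375·0.0000] = 1.9560
Node 0 (S = 90): V_0 = 1/1.1·[0.5625·56.8636 + 0.4375·1.9560] = 29.8559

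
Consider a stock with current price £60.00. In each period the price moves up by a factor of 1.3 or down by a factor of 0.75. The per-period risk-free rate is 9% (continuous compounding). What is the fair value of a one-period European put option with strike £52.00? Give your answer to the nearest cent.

£2.39

Risk-neutral probability p = (e^0.09 − 0.75)/(1.3 − 0.75) = 0.3442/0.5500 = 0.6258
Terminal stock prices: S_u = 78, S_d = 45
Terminal payoffs (K − S): max(-26, 0) = 0, max(7, 0) = 7
Node 0 (S = 60): V_0 = e^(−0.09)·[0.6258·0.0000 + 0.3742·7.0000] = 2.3941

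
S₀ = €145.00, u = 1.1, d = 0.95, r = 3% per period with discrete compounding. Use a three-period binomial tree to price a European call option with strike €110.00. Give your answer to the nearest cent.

€44.33

Risk-neutral probability p = (1 + 0.03 − 0.95)/(1.1 − 0.95) = 0.0800/0.1500 = 0.5333
Terminal stock prices: S_uuu = 193, S_uud = 166.7, S_udd = 143.9, S_ddd = 124.3
Terminal payoffs (S − K): max(83, 0) = 83, max(56.68, 0) = 56.68, max(33.95, 0) = 33.95, max(14.32, 0) = 14.32
Node uu (S = 175.5): V_uu = 1/1.03·[0.5333·82.9950 + 0.4667·56.6775] = 68.6539
Node ud (S = 151.5): V_ud = 1/1.03·[0.5333·56.6775 + 0.4667·33.9487] = 44.7289
Node dd (S = 130.9): V_dd = 1/1.03·[0.5333·33.9487 + 0.4667·14.3194] = 24.0664
Node u (S = 159.5): V_u = 1/1.03·[0.5333·68.6539 + 0.4667·44.7289] = 55.8144
Node d (S = 137.8): V_d = 1/1.03·[0.5333·44.7289 + 0.4667·24.0664] = 34.0644
Node 0 (S = 145): V_0 = 1/1.03·[0.5333·55.8144 + 0.4667·34.0644] = 44.3344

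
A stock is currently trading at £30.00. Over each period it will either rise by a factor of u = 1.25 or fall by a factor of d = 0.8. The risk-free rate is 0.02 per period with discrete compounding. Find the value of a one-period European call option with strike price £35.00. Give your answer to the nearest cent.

£1.20

Risk-neutral probability p = (1 + 0.02 − 0.8)/(1.25 − 0.8) = 0.2200/0.4500 = 0.4889
Terminal stock prices: S_u = 37.5, S_d = 24
Terminal payoffs (S − K): max(2.5, 0) = 2.5, max(-11, 0) = 0
Node 0 (S = 30): V_0 = 1/1.02·[0.4889·2.5000 + 0.5111·0.0000] = 1.1983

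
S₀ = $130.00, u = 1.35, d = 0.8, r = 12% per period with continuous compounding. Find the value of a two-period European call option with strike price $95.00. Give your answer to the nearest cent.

$56.79

Risk-neutral probability p = (e^0.12 − 0.8)/(1.35 − 0.8) = 0.3275/0.5500 = 0.5954
Terminal stock prices: S_uu = 236.9, S_ud = 140.4, S_dd = 83.2
Terminal payoffs (S − K): max(141.9, 0) = 141.9, max(45.4, 0) = 45.4, max(-11.8, 0) = 0
Node u (S = 175.5): V_u = e^(−0.12)·[0.5954·141.9250 + 0.4046·45.4000] = 91.2426
Node d (S = 104): V_d = e^(−0.12)·[0.5954·45.4000 + 0.4046·0.0000] = 23.9765
Node 0 (S = 130): V_0 = e^(−0.12)·[0.5954·91.2426 + 0.4046·23.9765] = 56.7895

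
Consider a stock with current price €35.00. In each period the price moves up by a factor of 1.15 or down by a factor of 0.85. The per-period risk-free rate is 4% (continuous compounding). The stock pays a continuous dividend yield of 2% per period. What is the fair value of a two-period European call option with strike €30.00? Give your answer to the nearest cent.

Per-period risk-free factor R = e^0.04 = 1.0408; dividend-adjusted growth = e^(0.04−0.02) = 1.0202.
Risk-neutral probability p = (1.0202 − 0.85)/(1.15 − 0.85) = 0.1702/0.3000 = 0.5673
Terminal stock prices: S_uu = 46.29, S_ud = 34.21, S_dd = 25.29
Terminal payoffs (S − K): max(16.29, 0) = 16.29, max(4.212, 0) = 4.212, max(-4.713, 0) = 0
Node u (S = 40.25): V_u = e^(−0.04)·[0.5673·16.2875 + 0.4327·4.2125] = 10.6293
Node d (S = 29.75): V_d = e^(−0.04)·[0.5673·4.2125 + 0.4327·0.0000] = 2.2962
Node 0 (S = 35): V_0 = e^(−0.04)·[0.5673·10.6293 + 0.4327·2.2962] = 6.7485

€6.75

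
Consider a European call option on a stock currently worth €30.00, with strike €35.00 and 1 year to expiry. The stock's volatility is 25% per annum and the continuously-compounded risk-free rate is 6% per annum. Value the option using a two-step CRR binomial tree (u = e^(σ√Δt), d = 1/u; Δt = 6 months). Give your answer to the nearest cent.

€2.13

CRR parameters: u = e^(σ√Δt) = e^(0.25·√0.5) = 1.1934, d = 1/u = 0.8380
Per-period rate: rΔt = 0.06·0.5 = 0.03, so R = e^0.03 = 1.0305
Risk-neutral probability p = (e^0.03 − 0.8380)/(1.1934 − 0.8380) = 0.1925/0.3554 = 0.5416
Terminal stock prices: S_uu = 42.72, S_ud = 30, S_dd = 21.07
Terminal payoffs (S − K): max(7.724, 0) = 7.724, max(-5, 0) = 0, max(-13.93, 0) = 0
Node u (S = 35.8): V_u = e^(−0.03)·[0.5416·7.7236 + 0.4584·0.0000] = 4.0595
Node d (S = 25.14): V_d = e^(−0.03)·[0.5416·0.0000 + 0.4584·0.0000] = 0.0000
Node 0 (S = 30): V_0 = e^(−0.03)·[0.5416·4.0595 + 0.4584·0.0000] = 2.1337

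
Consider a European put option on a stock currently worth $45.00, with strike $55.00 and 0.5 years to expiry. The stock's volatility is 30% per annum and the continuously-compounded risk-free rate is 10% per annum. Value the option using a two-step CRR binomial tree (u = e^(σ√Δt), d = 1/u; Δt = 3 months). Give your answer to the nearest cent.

CRR parameters: u = e^(σ√Δt) = e^(0.3·√0.25) = 1.1618, d = 1/u = 0.8607
Per-period rate: rΔt = 0.1·0.25 = 0.025, so R = e^0.025 = 1.0253
Risk-neutral probability p = (e^0.025 − 0.8607)/(1.1618 − 0.8607) = 0.1646/0.3011 = 0.5466
Terminal stock prices: S_uu = 60.74, S_ud = 45, S_dd = 33.34
Terminal payoffs (K − S): max(-5.744, 0) = 0, max(10, 0) = 10, max(21.66, 0) = 21.66
Node u (S = 52.28): V_u = e^(−0.025)·[0.5466·0.0000 + 0.4534·10.0000] = 4.4217
Node d (S = 38.73): V_d = e^(−0.025)·[0.5466·10.0000 + 0.4534·21.6632] = 14.9102
Node 0 (S = 45): V_0 = e^(−0.025)·[0.5466·4.4217 + 0.4534·14.9102] = 8.9502

$8.95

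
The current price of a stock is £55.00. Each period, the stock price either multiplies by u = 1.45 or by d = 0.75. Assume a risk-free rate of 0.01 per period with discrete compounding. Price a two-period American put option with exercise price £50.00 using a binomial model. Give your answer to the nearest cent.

£7.38

Risk-neutral probability p = (1 + 0.01 − 0.75)/(1.45 − 0.75) = 0.2600/0.7000 = 0.3714
Terminal stock prices: S_uu = 115.6, S_ud = 59.81, S_dd = 30.94
Terminal payoffs (K − S): max(-65.64, 0) = 0, max(-9.812, 0) = 0, max(19.06, 0) = 19.06
Node u (S = 79.75): continuation = 1/1.01·[0.3714·0.0000 + 0.6286·0.0000] = 0.0000; exercise value = 0.0000 ≤ continuation, so V_u = 0.0000
Node d (S = 41.25): continuation = 1/1.01·[0.3714·0.0000 + 0.6286·19.0625] = 11.8635; exercise value = 8.7500 ≤ continuation, so V_d = 11.8635
Node 0 (S = 55): continuation = 1/1.01·[0.3714·0.0000 + 0.6286·11.8635] = 7.3832; exercise value = 0.0000 ≤ continuation, so V_0 = 7.3832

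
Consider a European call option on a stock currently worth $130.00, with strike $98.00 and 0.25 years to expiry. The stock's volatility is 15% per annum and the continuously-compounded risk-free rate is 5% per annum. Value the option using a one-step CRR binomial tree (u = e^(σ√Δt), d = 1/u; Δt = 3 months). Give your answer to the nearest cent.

$33.22

CRR parameters: u = e^(σ√Δt) = e^(0.15·√0.25) = 1.0779, d = 1/u = 0.9277
Per-period rate: rΔt = 0.05·0.25 = 0.0125, so R = e^0.0125 = 1.0126
Risk-neutral probability p = (e^0.0125 − 0.9277)/(1.0779 − 0.9277) = 0.0848/0.1501 = 0.5650
Terminal stock prices: S_u = 140.1, S_d = 120.6
Terminal payoffs (S − K): max(42.12, 0) = 42.12, max(22.61, 0) = 22.61
Node 0 (S = 130): V_0 = e^(−0.0125)·[0.5650·42.1249 + 0.4350·22.6067] = 33.2174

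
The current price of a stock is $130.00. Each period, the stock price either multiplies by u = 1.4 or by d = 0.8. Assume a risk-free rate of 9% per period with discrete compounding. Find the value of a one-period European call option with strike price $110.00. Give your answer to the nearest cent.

Risk-neutral probability p = (1 + 0.09 − 0.8)/(1.4 − 0.8) = 0.2900/0.6000 = 0.4833
Terminal stock prices: S_u = 182, S_d = 104
Terminal payoffs (S − K): max(72, 0) = 72, max(-6, 0) = 0
Node 0 (S = 130): V_0 = 1/1.09·[0.4833·72.0000 + 0.5167·0.0000] = 31.9266

$31.93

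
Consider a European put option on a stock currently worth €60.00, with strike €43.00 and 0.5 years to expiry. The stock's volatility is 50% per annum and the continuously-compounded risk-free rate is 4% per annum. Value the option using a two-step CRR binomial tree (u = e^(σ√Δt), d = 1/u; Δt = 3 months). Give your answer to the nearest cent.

CRR parameters: u = e^(σ√Δt) = e^(0.5·√0.25) = 1.2840, d = 1/u = 0.7788
Per-period rate: rΔt = 0.04·0.25 = 0.01, so R = e^0.01 = 1.0101
Risk-neutral probability p = (e^0.01 − 0.7788)/(1.2840 − 0.7788) = 0.2312/0.5052 = 0.4577
Terminal stock prices: S_uu = 98.92, S_ud = 60, S_dd = 36.39
Terminal payoffs (K − S): max(-55.92, 0) = 0, max(-17, 0) = 0, max(6.608, 0) = 6.608
Node u (S = 77.04): V_u = e^(−0.01)·[0.4577·0.0000 + 0.5423·0.0000] = 0.0000
Node d (S = 46.73): V_d = e^(−0.01)·[0.4577·0.0000 + 0.5423·6.6082] = 3.5478
Node 0 (S = 60): V_0 = e^(−0.01)·[0.4577·0.0000 + 0.5423·3.5478] = 1.9048

€1.90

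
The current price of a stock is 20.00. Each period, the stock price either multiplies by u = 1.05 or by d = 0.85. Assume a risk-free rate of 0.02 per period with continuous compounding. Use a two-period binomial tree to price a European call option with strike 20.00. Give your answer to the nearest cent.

Risk-neutral probability p = (e^0.02 − 0.85)/(1.05 − 0.85) = 0.1702/0.2000 = 0.8510
Terminal stock prices: S_uu = 22.05, S_ud = 17.85, S_dd = 14.45
Terminal payoffs (S − K): max(2.05, 0) = 2.05, max(-2.15, 0) = 0, max(-5.55, 0) = 0
Node u (S = 21): V_u = e^(−0.02)·[0.8510·2.0500 + 0.1490·0.0000] = 1.7100
Node d (S = 17): V_d = e^(−0.02)·[0.8510·0.0000 + 0.1490·0.0000] = 0.0000
Node 0 (S = 20): V_0 = e^(−0.02)·[0.8510·1.7100 + 0.1490·0.0000] = 1.4264

1.43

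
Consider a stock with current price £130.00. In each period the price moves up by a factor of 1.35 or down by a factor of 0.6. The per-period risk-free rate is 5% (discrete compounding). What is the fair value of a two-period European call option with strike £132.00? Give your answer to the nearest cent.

Risk-neutral probability p = (1 + 0.05 − 0.6)/(1.35 − 0.6) = 0.4500/0.7500 = 0.6000
Terminal stock prices: S_uu = 236.9, S_ud = 105.3, S_dd = 46.8
Terminal payoffs (S − K): max(104.9, 0) = 104.9, max(-26.7, 0) = 0, max(-85.2, 0) = 0
Node u (S = 175.5): V_u = 1/1.05·[0.6000·104.9250 + 0.4000·0.0000] = 59.9571
Node d (S = 78): V_d = 1/1.05·[0.6000·0.0000 + 0.4000·0.0000] = 0.0000
Node 0 (S = 130): V_0 = 1/1.05·[0.6000·59.9571 + 0.4000·0.0000] = 34.2612

£34.26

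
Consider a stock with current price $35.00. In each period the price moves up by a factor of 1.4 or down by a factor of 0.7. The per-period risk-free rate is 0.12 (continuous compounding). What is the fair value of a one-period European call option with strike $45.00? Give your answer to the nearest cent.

$2.17

Risk-neutral probability p = (e^0.12 − 0.7)/(1.4 − 0.7) = 0.4275/0.7000 = 0.6107
Terminal stock prices: S_u = 49, S_d = 24.5
Terminal payoffs (S − K): max(4, 0) = 4, max(-20.5, 0) = 0
Node 0 (S = 35): V_0 = e^(−0.12)·[0.6107·4.0000 + 0.3893·0.0000] = 2.1666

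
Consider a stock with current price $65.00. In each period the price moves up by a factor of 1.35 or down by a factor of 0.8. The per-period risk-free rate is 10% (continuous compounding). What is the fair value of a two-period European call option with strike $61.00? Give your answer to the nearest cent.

$18.20

Risk-neutral probability p = (e^0.1 − 0.8)/(1.35 − 0.8) = 0.3052/0.5500 = 0.5549
Terminal stock prices: S_uu = 118.5, S_ud = 70.2, S_dd = 41.6
Terminal payoffs (S − K): max(57.46, 0) = 57.46, max(9.2, 0) = 9.2, max(-19.4, 0) = 0
Node u (S = 87.75): V_u = e^(−0.1)·[0.5549·57.4625 + 0.4451·9.2000] = 32.5549
Node d (S = 52): V_d = e^(−0.1)·[0.5549·9.2000 + 0.4451·0.0000] = 4.6189
Node 0 (S = 65): V_0 = e^(−0.1)·[0.5549·32.5549 + 0.4451·4.6189] = 18.2048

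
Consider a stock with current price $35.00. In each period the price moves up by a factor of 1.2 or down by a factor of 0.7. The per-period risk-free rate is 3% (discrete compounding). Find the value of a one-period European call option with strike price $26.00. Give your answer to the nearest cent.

$10.25

Risk-neutral probability p = (1 + 0.03 − 0.7)/(1.2 − 0.7) = 0.3300/0.5000 = 0.6600
Terminal stock prices: S_u = 42, S_d = 24.5
Terminal payoffs (S − K): max(16, 0) = 16, max(-1.5, 0) = 0
Node 0 (S = 35): V_0 = 1/1.03·[0.6600·16.0000 + 0.3400·0.0000] = 10.2524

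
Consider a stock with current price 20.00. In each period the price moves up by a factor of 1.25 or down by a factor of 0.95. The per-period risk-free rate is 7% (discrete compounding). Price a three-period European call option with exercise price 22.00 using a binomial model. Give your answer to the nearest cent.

Risk-neutral probability p = (1 + 0.07 − 0.95)/(1.25 − 0.95) = 0.1200/0.3000 = 0.4000
Terminal stock prices: S_uuu = 39.06, S_uud = 29.69, S_udd = 22.56, S_ddd = 17.15
Terminal payoffs (S − K): max(17.06, 0) = 17.06, max(7.688, 0) = 7.688, max(0.5625, 0) = 0.5625, max(-4.853, 0) = 0
Node uu (S = 31.25): V_uu = 1/1.07·[0.4000·17.0625 + 0.6000·7.6875] = 10.6893
Node ud (S = 23.75): V_ud = 1/1.07·[0.4000·7.6875 + 0.6000·0.5625] = 3.1893
Node dd (S = 18.05): V_dd = 1/1.07·[0.4000·0.5625 + 0.6000·0.0000] = 0.2103
Node u (S = 25): V_u = 1/1.07·[0.4000·10.6893 + 0.6000·3.1893] = 5.7843
Node d (S = 19): V_d = 1/1.07·[0.4000·3.1893 + 0.6000·0.2103] = 1.3102
Node 0 (S = 20): V_0 = 1/1.07·[0.4000·5.7843 + 0.6000·1.3102] = 2.8970

2.90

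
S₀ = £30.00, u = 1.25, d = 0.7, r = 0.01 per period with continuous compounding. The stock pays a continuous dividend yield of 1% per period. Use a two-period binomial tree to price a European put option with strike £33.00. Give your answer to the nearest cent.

Per-period risk-free factor R = e^0.01 = 1.0101; dividend-adjusted growth = e^(0.01−0.01) = 1.0000.
Risk-neutral probability p = (1.0000 − 0.7)/(1.25 − 0.7) = 0.3000/0.5500 = 0.5455
Terminal stock prices: S_uu = 46.88, S_ud = 26.25, S_dd = 14.7
Terminal payoffs (K − S): max(-13.88, 0) = 0, max(6.75, 0) = 6.75, max(18.3, 0) = 18.3
Node u (S = 37.5): V_u = e^(−0.01)·[0.5455·0.0000 + 0.4545·6.7500] = 3.0377
Node d (S = 21): V_d = e^(−0.01)·[0.5455·6.7500 + 0.4545·18.3000] = 11.8806
Node 0 (S = 30): V_0 = e^(−0.01)·[0.5455·3.0377 + 0.4545·11.8806] = 6.9870

£6.99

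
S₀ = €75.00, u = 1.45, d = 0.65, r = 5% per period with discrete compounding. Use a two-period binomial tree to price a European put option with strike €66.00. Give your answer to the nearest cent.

€7.78

Risk-neutral probability p = (1 + 0.05 − 0.65)/(1.45 − 0.65) = 0.4000/0.8000 = 0.5000
Terminal stock prices: S_uu = 157.7, S_ud = 70.69, S_dd = 31.69
Terminal payoffs (K − S): max(-91.69, 0) = 0, max(-4.688, 0) = 0, max(34.31, 0) = 34.31
Node u (S = 108.8): V_u = 1/1.05·[0.5000·0.0000 + 0.5000·0.0000] = 0.0000
Node d (S = 48.75): V_d = 1/1.05·[0.5000·0.0000 + 0.5000·34.3125] = 16.3393
Node 0 (S = 75): V_0 = 1/1.05·[0.5000·0.0000 + 0.5000·16.3393] = 7.7806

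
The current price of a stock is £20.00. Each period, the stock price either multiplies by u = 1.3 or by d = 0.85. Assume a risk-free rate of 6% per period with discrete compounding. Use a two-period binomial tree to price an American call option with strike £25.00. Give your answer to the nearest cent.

£1.71

Risk-neutral probability p = (1 + 0.06 − 0.85)/(1.3 − 0.85) = 0.2100/0.4500 = 0.4667
Terminal stock prices: S_uu = 33.8, S_ud = 22.1, S_dd = 14.45
Terminal payoffs (S − K): max(8.8, 0) = 8.8, max(-2.9, 0) = 0, max(-10.55, 0) = 0
Node u (S = 26): continuation = 1/1.06·[0.4667·8.8000 + 0.5333·0.0000] = 3.8742; exercise value = 1.0000 ≤ continuation, so V_u = 3.8742
Node d (S = 17): continuation = 1/1.06·[0.4667·0.0000 + 0.5333·0.0000] = 0.0000; exercise value = 0.0000 ≤ continuation, so V_d = 0.0000
Node 0 (S = 20): continuation = 1/1.06·[0.4667·3.8742 + 0.5333·0.0000] = 1.7056; exercise value = 0.0000 ≤ continuation, so V_0 = 1.7056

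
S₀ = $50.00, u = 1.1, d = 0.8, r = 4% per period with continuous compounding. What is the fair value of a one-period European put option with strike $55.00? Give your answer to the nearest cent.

$2.84

Risk-neutral probability p = (e^0.04 − 0.8)/(1.1 − 0.8) = 0.2408/0.3000 = 0.8027
Terminal stock prices: S_u = 55, S_d = 40
Terminal payoffs (K − S): max(0, 0) = 0, max(15, 0) = 15
Node 0 (S = 50): V_0 = e^(−0.04)·[0.8027·0.0000 + 0.1973·15.0000] = 2.8434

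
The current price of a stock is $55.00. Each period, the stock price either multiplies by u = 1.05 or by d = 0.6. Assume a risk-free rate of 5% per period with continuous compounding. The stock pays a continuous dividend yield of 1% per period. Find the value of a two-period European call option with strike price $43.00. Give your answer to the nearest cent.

Per-period risk-free factor R = e^0.05 = 1.0513; dividend-adjusted growth = e^(0.05−0.01) = 1.0408.
Risk-neutral probability p = (1.0408 − 0.6)/(1.05 − 0.6) = 0.4408/0.4500 = 0.9796
Terminal stock prices: S_uu = 60.64, S_ud = 34.65, S_dd = 19.8
Terminal payoffs (S − K): max(17.64, 0) = 17.64, max(-8.35, 0) = 0, max(-23.2, 0) = 0
Node u (S = 57.75): V_u = e^(−0.05)·[0.9796·17.6375 + 0.0204·0.0000] = 16.4347
Node d (S = 33): V_d = e^(−0.05)·[0.9796·0.0000 + 0.0204·0.0000] = 0.0000
Node 0 (S = 55): V_0 = e^(−0.05)·[0.9796·16.4347 + 0.0204·0.0000] = 15.3139

$15.31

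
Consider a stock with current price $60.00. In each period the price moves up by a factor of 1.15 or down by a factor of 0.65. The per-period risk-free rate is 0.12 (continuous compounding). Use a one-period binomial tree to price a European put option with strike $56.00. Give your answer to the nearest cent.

$0.68

Risk-neutral probability p = (e^0.12 − 0.65)/(1.15 − 0.65) = 0.4775/0.5000 = 0.9550
Terminal stock prices: S_u = 69, S_d = 39
Terminal payoffs (K − S): max(-13, 0) = 0, max(17, 0) = 17
Node 0 (S = 60): V_0 = e^(−0.12)·[0.9550·0.0000 + 0.0450·17.0000] = 0.6786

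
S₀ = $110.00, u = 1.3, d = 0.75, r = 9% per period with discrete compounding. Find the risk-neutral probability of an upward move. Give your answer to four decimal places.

p = 0.6182

Risk-neutral probability p = (1 + 0.09 − 0.75)/(1.3 − 0.75) = 0.3400/0.5500 = 0.6182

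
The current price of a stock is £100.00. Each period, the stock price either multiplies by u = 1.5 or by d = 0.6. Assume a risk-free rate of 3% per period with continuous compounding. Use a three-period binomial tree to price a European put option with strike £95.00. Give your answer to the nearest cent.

£24.16

Risk-neutral probability p = (e^0.03 − 0.6)/(1.5 − 0.6) = 0.4305/0.9000 = 0.4783
Terminal stock prices: S_uuu = 337.5, S_uud = 135, S_udd = 54, S_ddd = 21.6
Terminal payoffs (K − S): max(-242.5, 0) = 0, max(-40, 0) = 0, max(41, 0) = 41, max(73.4, 0) = 73.4
Node uu (S = 225): V_uu = e^(−0.03)·[0.4783·0.0000 + 0.5217·0.0000] = 0.0000
Node ud (S = 90): V_ud = e^(−0.03)·[0.4783·0.0000 + 0.5217·41.0000] = 20.7582
Node dd (S = 36): V_dd = e^(−0.03)·[0.4783·41.0000 + 0.5217·73.4000] = 56.1923
Node u (S = 150): V_u = e^(−0.03)·[0.4783·0.0000 + 0.5217·20.7582] = 10.5098
Node d (S = 60): V_d = e^(−0.03)·[0.4783·20.7582 + 0.5217·56.1923] = 38.0849
Node 0 (S = 100): V_0 = e^(−0.03)·[0.4783·10.5098 + 0.5217·38.0849] = 24.1605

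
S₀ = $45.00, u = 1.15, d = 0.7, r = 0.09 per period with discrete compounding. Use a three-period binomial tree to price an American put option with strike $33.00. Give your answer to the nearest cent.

$0.35

Risk-neutral probability p = (1 + 0.09 − 0.7)/(1.15 − 0.7) = 0.3900/0.4500 = 0.8667
Terminal stock prices: S_uuu = 68.44, S_uud = 41.66, S_udd = 25.36, S_ddd = 15.43
Terminal payoffs (K − S): max(-35.44, 0) = 0, max(-8.659, 0) = 0, max(7.643, 0) = 7.643, max(17.57, 0) = 17.57
Node uu (S = 59.51): continuation = 1/1.09·[0.8667·0.0000 + 0.1333·0.0000] = 0.0000; exercise value = 0.0000 ≤ continuation, so V_uu = 0.0000
Node ud (S = 36.22): continuation = 1/1.09·[0.8667·0.0000 + 0.1333·7.6425] = 0.9349; exercise value = 0.0000 ≤ continuation, so V_ud = 0.9349
Node dd (S = 22.05): continuation = 1/1.09·[0.8667·7.6425 + 0.1333·17.5650] = 8.2252; exercise value = 10.9500 > continuation, so V_dd = 10.9500 (exercise)
Node u (S = 51.75): continuation = 1/1.09·[0.8667·0.0000 + 0.1333·0.9349] = 0.1144; exercise value = 0.0000 ≤ continuation, so V_u = 0.1144
Node d (S = 31.5): continuation = 1/1.09·[0.8667·0.9349 + 0.1333·10.9500] = 2.0828; exercise value = 1.5000 ≤ continuation, so V_d = 2.0828
Node 0 (S = 45): continuation = 1/1.09·[0.8667·0.1144 + 0.1333·2.0828] = 0.3457; exercise value = 0.0000 ≤ continuation, so V_0 = 0.3457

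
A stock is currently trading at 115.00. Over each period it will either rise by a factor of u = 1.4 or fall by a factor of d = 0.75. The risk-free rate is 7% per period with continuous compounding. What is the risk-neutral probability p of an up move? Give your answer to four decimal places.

Risk-neutral probability p = (e^0.07 − 0.75)/(1.4 − 0.75) = 0.3225/0.6500 = 0.4962

p = 0.4962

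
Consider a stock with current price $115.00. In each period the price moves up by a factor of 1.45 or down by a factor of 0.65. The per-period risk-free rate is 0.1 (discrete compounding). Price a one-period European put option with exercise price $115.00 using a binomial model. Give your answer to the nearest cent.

Risk-neutral probability p = (1 + 0.1 − 0.65)/(1.45 − 0.65) = 0.4500/0.8000 = 0.5625
Terminal stock prices: S_u = 166.8, S_d = 74.75
Terminal payoffs (K − S): max(-51.75, 0) = 0, max(40.25, 0) = 40.25
Node 0 (S = 115): V_0 = 1/1.1·[0.5625·0.0000 + 0.4375·40.2500] = 16.0085

$16.01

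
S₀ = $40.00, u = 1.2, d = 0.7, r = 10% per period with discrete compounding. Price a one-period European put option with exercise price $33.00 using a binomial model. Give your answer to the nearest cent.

Risk-neutral probability p = (1 + 0.1 − 0.7)/(1.2 − 0.7) = 0.4000/0.5000 = 0.8000
Terminal stock prices: S_u = 48, S_d = 28
Terminal payoffs (K − S): max(-15, 0) = 0, max(5, 0) = 5
Node 0 (S = 40): V_0 = 1/1.1·[0.8000·0.0000 + 0.2000·5.0000] = 0.9091

$0.91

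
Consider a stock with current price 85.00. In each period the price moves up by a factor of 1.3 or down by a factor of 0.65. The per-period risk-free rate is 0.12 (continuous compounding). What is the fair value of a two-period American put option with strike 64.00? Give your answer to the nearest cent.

Risk-neutral probability p = (e^0.12 − 0.65)/(1.3 − 0.65) = 0.4775/0.6500 = 0.7346
Terminal stock prices: S_uu = 143.7, S_ud = 71.83, S_dd = 35.91
Terminal payoffs (K − S): max(-79.65, 0) = 0, max(-7.825, 0) = 0, max(28.09, 0) = 28.09
Node u (S = 110.5): continuation = e^(−0.12)·[0.7346·0.0000 + 0.2654·0.0000] = 0.0000; exercise value = 0.0000 ≤ continuation, so V_u = 0.0000
Node d (S = 55.25): continuation = e^(−0.12)·[0.7346·0.0000 + 0.2654·28.0875] = 6.6112; exercise value = 8.7500 > continuation, so V_d = 8.7500 (exercise)
Node 0 (S = 85): continuation = e^(−0.12)·[0.7346·0.0000 + 0.2654·8.7500] = 2.0596; exercise value = 0.0000 ≤ continuation, so V_0 = 2.0596

2.06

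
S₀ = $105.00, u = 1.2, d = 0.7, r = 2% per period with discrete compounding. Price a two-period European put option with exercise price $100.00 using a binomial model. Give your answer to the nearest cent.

Risk-neutral probability p = (1 + 0.02 − 0.7)/(1.2 − 0.7) = 0.3200/0.5000 = 0.6400
Terminal stock prices: S_uu = 151.2, S_ud = 88.2, S_dd = 51.45
Terminal payoffs (K − S): max(-51.2, 0) = 0, max(11.8, 0) = 11.8, max(48.55, 0) = 48.55
Node u (S = 126): V_u = 1/1.02·[0.6400·0.0000 + 0.3600·11.8000] = 4.1647
Node d (S = 73.5): V_d = 1/1.02·[0.6400·11.8000 + 0.3600·48.5500] = 24.5392
Node 0 (S = 105): V_0 = 1/1.02·[0.6400·4.1647 + 0.3600·24.5392] = 11.2740

$11.27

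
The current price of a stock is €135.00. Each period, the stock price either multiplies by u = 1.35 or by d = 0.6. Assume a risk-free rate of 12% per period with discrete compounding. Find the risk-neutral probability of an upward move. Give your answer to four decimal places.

p = 0.6933

Risk-neutral probability p = (1 + 0.12 − 0.6)/(1.35 − 0.6) = 0.5200/0.7500 = 0.6933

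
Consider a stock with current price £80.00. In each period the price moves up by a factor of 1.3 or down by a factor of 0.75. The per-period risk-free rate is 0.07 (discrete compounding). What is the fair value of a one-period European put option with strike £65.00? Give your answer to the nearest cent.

£1.95

Risk-neutral probability p = (1 + 0.07 − 0.75)/(1.3 − 0.75) = 0.3200/0.5500 = 0.5818
Terminal stock prices: S_u = 104, S_d = 60
Terminal payoffs (K − S): max(-39, 0) = 0, max(5, 0) = 5
Node 0 (S = 80): V_0 = 1/1.07·[0.5818·0.0000 + 0.4182·5.0000] = 1.9541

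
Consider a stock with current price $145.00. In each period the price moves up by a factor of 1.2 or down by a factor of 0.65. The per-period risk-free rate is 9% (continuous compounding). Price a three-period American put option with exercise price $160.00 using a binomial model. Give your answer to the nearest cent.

Risk-neutral probability p = (e^0.09 − 0.65)/(1.2 − 0.65) = 0.4442/0.5500 = 0.8076
Terminal stock prices: S_uuu = 250.6, S_uud = 135.7, S_udd = 73.52, S_ddd = 39.82
Terminal payoffs (K − S): max(-90.56, 0) = 0, max(24.28, 0) = 24.28, max(86.48, 0) = 86.48, max(120.2, 0) = 120.2
Node uu (S = 208.8): continuation = e^(−0.09)·[0.8076·0.0000 + 0.1924·24.2800] = 4.2696; exercise value = 0.0000 ≤ continuation, so V_uu = 4.2696
Node ud (S = 113.1): continuation = e^(−0.09)·[0.8076·24.2800 + 0.1924·86.4850] = 33.1290; exercise value = 46.9000 > continuation, so V_ud = 46.9000 (exercise)
Node dd (S = 61.26): continuation = e^(−0.09)·[0.8076·86.4850 + 0.1924·120.1794] = 84.9665; exercise value = 98.7375 > continuation, so V_dd = 98.7375 (exercise)
Node u (S = 174): continuation = e^(−0.09)·[0.8076·4.2696 + 0.1924·46.9000] = 11.3987; exercise value = 0.0000 ≤ continuation, so V_u = 11.3987
Node d (S = 94.25): continuation = e^(−0.09)·[0.8076·46.9000 + 0.1924·98.7375] = 51.9790; exercise value = 65.7500 > continuation, so V_d = 65.7500 (exercise)
Node 0 (S = 145): continuation = e^(−0.09)·[0.8076·11.3987 + 0.1924·65.7500] = 19.9753; exercise value = 15.0000 ≤ continuation, so V_0 = 19.9753

$19.98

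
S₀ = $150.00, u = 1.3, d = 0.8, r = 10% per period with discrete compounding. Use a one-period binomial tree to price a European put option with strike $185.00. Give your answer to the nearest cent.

$23.64

Risk-neutral probability p = (1 + 0.1 − 0.8)/(1.3 − 0.8) = 0.3000/0.5000 = 0.6000
Terminal stock prices: S_u = 195, S_d = 120
Terminal payoffs (K − S): max(-10, 0) = 0, max(65, 0) = 65
Node 0 (S = 150): V_0 = 1/1.1·[0.6000·0.0000 + 0.4000·65.0000] = 23.6364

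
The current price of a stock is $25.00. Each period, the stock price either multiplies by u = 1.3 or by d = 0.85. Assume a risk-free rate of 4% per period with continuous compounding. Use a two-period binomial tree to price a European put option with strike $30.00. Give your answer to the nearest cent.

Risk-neutral probability p = (e^0.04 − 0.85)/(1.3 − 0.85) = 0.1908/0.4500 = 0.4240
Terminal stock prices: S_uu = 42.25, S_ud = 27.62, S_dd = 18.06
Terminal payoffs (K − S): max(-12.25, 0) = 0, max(2.375, 0) = 2.375, max(11.94, 0) = 11.94
Node u (S = 32.5): V_u = e^(−0.04)·[0.4240·0.0000 + 0.5760·2.3750] = 1.3143
Node d (S = 21.25): V_d = e^(−0.04)·[0.4240·2.3750 + 0.5760·11.9375] = 7.5737
Node 0 (S = 25): V_0 = e^(−0.04)·[0.4240·1.3143 + 0.5760·7.5737] = 4.7267

$4.73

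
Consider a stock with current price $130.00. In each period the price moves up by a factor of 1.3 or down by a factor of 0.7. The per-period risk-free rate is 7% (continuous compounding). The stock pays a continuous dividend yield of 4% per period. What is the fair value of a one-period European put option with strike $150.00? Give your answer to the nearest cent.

$24.71

Per-period risk-free factor R = e^0.07 = 1.0725; dividend-adjusted growth = e^(0.07−0.04) = 1.0305.
Risk-neutral probability p = (1.0305 − 0.7)/(1.3 − 0.7) = 0.3305/0.6000 = 0.5508
Terminal stock prices: S_u = 169, S_d = 91
Terminal payoffs (K − S): max(-19, 0) = 0, max(59, 0) = 59
Node 0 (S = 130): V_0 = e^(−0.07)·[0.5508·0.0000 + 0.4492·59.0000] = 24.7134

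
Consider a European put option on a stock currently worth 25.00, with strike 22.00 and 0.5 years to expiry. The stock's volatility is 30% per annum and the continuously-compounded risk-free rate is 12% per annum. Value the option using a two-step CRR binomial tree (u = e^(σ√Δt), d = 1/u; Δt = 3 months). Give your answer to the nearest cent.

CRR parameters: u = e^(σ√Δt) = e^(0.3·√0.25) = 1.1618, d = 1/u = 0.8607
Per-period rate: rΔt = 0.12·0.25 = 0.03, so R = e^0.03 = 1.0305
Risk-neutral probability p = (e^0.03 − 0.8607)/(1.1618 − 0.8607) = 0.1697/0.3011 = 0.5637
Terminal stock prices: S_uu = 33.75, S_ud = 25, S_dd = 18.52
Terminal payoffs (K − S): max(-11.75, 0) = 0, max(-3, 0) = 0, max(3.48, 0) = 3.48
Node u (S = 29.05): V_u = e^(−0.03)·[0.5637·0.0000 + 0.4363·0.0000] = 0.0000
Node d (S = 21.52): V_d = e^(−0.03)·[0.5637·0.0000 + 0.4363·3.4795] = 1.4732
Node 0 (S = 25): V_0 = e^(−0.03)·[0.5637·0.0000 + 0.4363·1.4732] = 0.6238

0.62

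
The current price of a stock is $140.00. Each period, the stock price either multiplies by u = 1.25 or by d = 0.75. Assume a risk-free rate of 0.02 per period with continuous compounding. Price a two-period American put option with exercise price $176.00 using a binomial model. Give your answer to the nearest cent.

$42.66

Risk-neutral probability p = (e^0.02 − 0.75)/(1.25 − 0.75) = 0.2702/0.5000 = 0.5404
Terminal stock prices: S_uu = 218.8, S_ud = 131.2, S_dd = 78.75
Terminal payoffs (K − S): max(-42.75, 0) = 0, max(44.75, 0) = 44.75, max(97.25, 0) = 97.25
Node u (S = 175): continuation = e^(−0.02)·[0.5404·0.0000 + 0.4596·44.7500] = 20.1597; exercise value = 1.0000 ≤ continuation, so V_u = 20.1597
Node d (S = 105): continuation = e^(−0.02)·[0.5404·44.7500 + 0.4596·97.2500] = 67.5150; exercise value = 71.0000 > continuation, so V_d = 71.0000 (exercise)
Node 0 (S = 140): continuation = e^(−0.02)·[0.5404·20.1597 + 0.4596·71.0000] = 42.6639; exercise value = 36.0000 ≤ continuation, so V_0 = 42.6639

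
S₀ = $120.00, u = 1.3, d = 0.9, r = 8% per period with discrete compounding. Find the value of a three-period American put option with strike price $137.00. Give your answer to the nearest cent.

$17.00

Risk-neutral probability p = (1 + 0.08 − 0.9)/(1.3 − 0.9) = 0.1800/0.4000 = 0.4500
Terminal stock prices: S_uuu = 263.6, S_uud = 182.5, S_udd = 126.4, S_ddd = 87.48
Terminal payoffs (K − S): max(-126.6, 0) = 0, max(-45.52, 0) = 0, max(10.64, 0) = 10.64, max(49.52, 0) = 49.52
Node uu (S = 202.8): continuation = 1/1.08·[0.4500·0.0000 + 0.5500·0.0000] = 0.0000; exercise value = 0.0000 ≤ continuation, so V_uu = 0.0000
Node ud (S = 140.4): continuation = 1/1.08·[0.4500·0.0000 + 0.5500·10.6400] = 5.4185; exercise value = 0.0000 ≤ continuation, so V_ud = 5.4185
Node dd (S = 97.2): continuation = 1/1.08·[0.4500·10.6400 + 0.5500·49.5200] = 29.6519; exercise value = 39.8000 > continuation, so V_dd = 39.8000 (exercise)
Node u (S = 156): continuation = 1/1.08·[0.4500·0.0000 + 0.5500·5.4185] = 2.7594; exercise value = 0.0000 ≤ continuation, so V_u = 2.7594
Node d (S = 108): continuation = 1/1.08·[0.4500·5.4185 + 0.5500·39.8000] = 22.5262; exercise value = 29.0000 > continuation, so V_d = 29.0000 (exercise)
Node 0 (S = 120): continuation = 1/1.08·[0.4500·2.7594 + 0.5500·29.0000] = 15.9183; exercise value = 17.0000 > continuation, so V_0 = 17.0000 (exercise)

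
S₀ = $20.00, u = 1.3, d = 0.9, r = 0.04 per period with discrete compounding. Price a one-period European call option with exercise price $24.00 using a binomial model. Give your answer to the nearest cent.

$0.67

Risk-neutral probability p = (1 + 0.04 − 0.9)/(1.3 − 0.9) = 0.1400/0.4000 = 0.3500
Terminal stock prices: S_u = 26, S_d = 18
Terminal payoffs (S − K): max(2, 0) = 2, max(-6, 0) = 0
Node 0 (S = 20): V_0 = 1/1.04·[0.3500·2.0000 + 0.6500·0.0000] = 0.6731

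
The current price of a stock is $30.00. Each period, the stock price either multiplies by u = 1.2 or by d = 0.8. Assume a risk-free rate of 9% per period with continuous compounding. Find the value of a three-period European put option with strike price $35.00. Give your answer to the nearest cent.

$1.83

Risk-neutral probability p = (e^0.09 − 0.8)/(1.2 − 0.8) = 0.2942/0.4000 = 0.7354
Terminal stock prices: S_uuu = 51.84, S_uud = 34.56, S_udd = 23.04, S_ddd = 15.36
Terminal payoffs (K − S): max(-16.84, 0) = 0, max(0.44, 0) = 0.44, max(11.96, 0) = 11.96, max(19.64, 0) = 19.64
Node uu (S = 43.2): V_uu = e^(−0.09)·[0.7354·0.0000 + 0.2646·0.4400] = 0.1064
Node ud (S = 28.8): V_ud = e^(−0.09)·[0.7354·0.4400 + 0.2646·11.9600] = 3.1876
Node dd (S = 19.2): V_dd = e^(−0.09)·[0.7354·11.9600 + 0.2646·19.6400] = 12.7876
Node u (S = 36): V_u = e^(−0.09)·[0.7354·0.1064 + 0.2646·3.1876] = 0.8422
Node d (S = 24): V_d = e^(−0.09)·[0.7354·3.1876 + 0.2646·12.7876] = 5.2345
Node 0 (S = 30): V_0 = e^(−0.09)·[0.7354·0.8422 + 0.2646·5.2345] = 1.8318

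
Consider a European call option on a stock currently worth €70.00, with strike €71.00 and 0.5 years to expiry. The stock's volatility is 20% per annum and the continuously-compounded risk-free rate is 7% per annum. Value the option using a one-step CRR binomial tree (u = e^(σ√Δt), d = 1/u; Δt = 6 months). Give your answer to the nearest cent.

€5.49

CRR parameters: u = e^(σ√Δt) = e^(0.2·√0.5) = 1.1519, d = 1/u = 0.8681
Per-period rate: rΔt = 0.07·0.5 = 0.035, so R = e^0.035 = 1.0356
Risk-neutral probability p = (e^0.035 − 0.8681)/(1.1519 − 0.8681) = 0.1675/0.2838 = 0.5902
Terminal stock prices: S_u = 80.63, S_d = 60.77
Terminal payoffs (S − K): max(9.634, 0) = 9.634, max(-10.23, 0) = 0
Node 0 (S = 70): V_0 = e^(−0.035)·[0.5902·9.6337 + 0.4098·0.0000] = 5.4904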